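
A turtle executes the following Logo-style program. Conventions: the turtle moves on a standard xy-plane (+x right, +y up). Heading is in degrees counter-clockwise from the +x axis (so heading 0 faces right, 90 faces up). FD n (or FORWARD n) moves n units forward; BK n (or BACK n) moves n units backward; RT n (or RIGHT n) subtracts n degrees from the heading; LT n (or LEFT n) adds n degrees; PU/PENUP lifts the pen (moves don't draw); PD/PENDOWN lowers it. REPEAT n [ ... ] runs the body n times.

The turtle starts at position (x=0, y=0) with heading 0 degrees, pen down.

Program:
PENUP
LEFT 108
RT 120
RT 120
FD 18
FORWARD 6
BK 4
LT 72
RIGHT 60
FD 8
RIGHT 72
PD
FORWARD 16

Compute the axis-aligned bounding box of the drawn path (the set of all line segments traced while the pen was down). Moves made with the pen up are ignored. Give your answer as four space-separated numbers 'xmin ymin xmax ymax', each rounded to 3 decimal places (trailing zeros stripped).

Answer: -33.033 -21.791 -17.383 -18.465

Derivation:
Executing turtle program step by step:
Start: pos=(0,0), heading=0, pen down
PU: pen up
LT 108: heading 0 -> 108
RT 120: heading 108 -> 348
RT 120: heading 348 -> 228
FD 18: (0,0) -> (-12.044,-13.377) [heading=228, move]
FD 6: (-12.044,-13.377) -> (-16.059,-17.835) [heading=228, move]
BK 4: (-16.059,-17.835) -> (-13.383,-14.863) [heading=228, move]
LT 72: heading 228 -> 300
RT 60: heading 300 -> 240
FD 8: (-13.383,-14.863) -> (-17.383,-21.791) [heading=240, move]
RT 72: heading 240 -> 168
PD: pen down
FD 16: (-17.383,-21.791) -> (-33.033,-18.465) [heading=168, draw]
Final: pos=(-33.033,-18.465), heading=168, 1 segment(s) drawn

Segment endpoints: x in {-33.033, -17.383}, y in {-21.791, -18.465}
xmin=-33.033, ymin=-21.791, xmax=-17.383, ymax=-18.465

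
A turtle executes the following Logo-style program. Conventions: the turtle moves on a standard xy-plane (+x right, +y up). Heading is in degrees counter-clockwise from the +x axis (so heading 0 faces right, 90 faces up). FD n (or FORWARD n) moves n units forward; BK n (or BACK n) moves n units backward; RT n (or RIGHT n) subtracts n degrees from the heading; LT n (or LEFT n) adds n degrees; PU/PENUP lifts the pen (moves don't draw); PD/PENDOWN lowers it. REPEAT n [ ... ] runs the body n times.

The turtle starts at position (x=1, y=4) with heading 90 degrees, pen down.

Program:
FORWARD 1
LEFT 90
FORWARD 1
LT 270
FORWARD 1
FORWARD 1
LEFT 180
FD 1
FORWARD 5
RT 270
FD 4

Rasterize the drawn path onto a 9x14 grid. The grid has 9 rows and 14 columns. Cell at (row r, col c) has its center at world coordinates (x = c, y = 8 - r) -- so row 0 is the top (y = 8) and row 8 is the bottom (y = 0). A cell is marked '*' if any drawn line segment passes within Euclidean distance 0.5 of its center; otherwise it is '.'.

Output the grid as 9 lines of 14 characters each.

Answer: ..............
*.............
*.............
**............
**............
*.............
*.............
*****.........
..............

Derivation:
Segment 0: (1,4) -> (1,5)
Segment 1: (1,5) -> (0,5)
Segment 2: (0,5) -> (0,6)
Segment 3: (0,6) -> (0,7)
Segment 4: (0,7) -> (0,6)
Segment 5: (0,6) -> (-0,1)
Segment 6: (-0,1) -> (4,1)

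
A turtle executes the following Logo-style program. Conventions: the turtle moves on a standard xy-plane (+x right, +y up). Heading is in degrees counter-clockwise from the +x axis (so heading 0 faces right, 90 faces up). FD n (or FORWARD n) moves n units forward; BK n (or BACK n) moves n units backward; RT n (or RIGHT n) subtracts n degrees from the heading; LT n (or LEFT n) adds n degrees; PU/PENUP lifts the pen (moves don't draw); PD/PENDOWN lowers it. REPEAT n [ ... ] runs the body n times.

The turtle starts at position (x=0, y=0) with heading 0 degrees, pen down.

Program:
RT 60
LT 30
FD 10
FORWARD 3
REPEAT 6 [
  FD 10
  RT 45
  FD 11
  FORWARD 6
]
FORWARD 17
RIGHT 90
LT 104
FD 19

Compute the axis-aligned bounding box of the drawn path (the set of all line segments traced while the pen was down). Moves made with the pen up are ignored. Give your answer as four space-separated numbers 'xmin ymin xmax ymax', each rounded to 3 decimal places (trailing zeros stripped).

Executing turtle program step by step:
Start: pos=(0,0), heading=0, pen down
RT 60: heading 0 -> 300
LT 30: heading 300 -> 330
FD 10: (0,0) -> (8.66,-5) [heading=330, draw]
FD 3: (8.66,-5) -> (11.258,-6.5) [heading=330, draw]
REPEAT 6 [
  -- iteration 1/6 --
  FD 10: (11.258,-6.5) -> (19.919,-11.5) [heading=330, draw]
  RT 45: heading 330 -> 285
  FD 11: (19.919,-11.5) -> (22.766,-22.125) [heading=285, draw]
  FD 6: (22.766,-22.125) -> (24.319,-27.921) [heading=285, draw]
  -- iteration 2/6 --
  FD 10: (24.319,-27.921) -> (26.907,-37.58) [heading=285, draw]
  RT 45: heading 285 -> 240
  FD 11: (26.907,-37.58) -> (21.407,-47.106) [heading=240, draw]
  FD 6: (21.407,-47.106) -> (18.407,-52.302) [heading=240, draw]
  -- iteration 3/6 --
  FD 10: (18.407,-52.302) -> (13.407,-60.963) [heading=240, draw]
  RT 45: heading 240 -> 195
  FD 11: (13.407,-60.963) -> (2.782,-63.81) [heading=195, draw]
  FD 6: (2.782,-63.81) -> (-3.014,-65.363) [heading=195, draw]
  -- iteration 4/6 --
  FD 10: (-3.014,-65.363) -> (-12.673,-67.951) [heading=195, draw]
  RT 45: heading 195 -> 150
  FD 11: (-12.673,-67.951) -> (-22.2,-62.451) [heading=150, draw]
  FD 6: (-22.2,-62.451) -> (-27.396,-59.451) [heading=150, draw]
  -- iteration 5/6 --
  FD 10: (-27.396,-59.451) -> (-36.056,-54.451) [heading=150, draw]
  RT 45: heading 150 -> 105
  FD 11: (-36.056,-54.451) -> (-38.903,-43.826) [heading=105, draw]
  FD 6: (-38.903,-43.826) -> (-40.456,-38.03) [heading=105, draw]
  -- iteration 6/6 --
  FD 10: (-40.456,-38.03) -> (-43.044,-28.371) [heading=105, draw]
  RT 45: heading 105 -> 60
  FD 11: (-43.044,-28.371) -> (-37.544,-18.845) [heading=60, draw]
  FD 6: (-37.544,-18.845) -> (-34.544,-13.648) [heading=60, draw]
]
FD 17: (-34.544,-13.648) -> (-26.044,1.074) [heading=60, draw]
RT 90: heading 60 -> 330
LT 104: heading 330 -> 74
FD 19: (-26.044,1.074) -> (-20.807,19.338) [heading=74, draw]
Final: pos=(-20.807,19.338), heading=74, 22 segment(s) drawn

Segment endpoints: x in {-43.044, -40.456, -38.903, -37.544, -36.056, -34.544, -27.396, -26.044, -22.2, -20.807, -12.673, -3.014, 0, 2.782, 8.66, 11.258, 13.407, 18.407, 19.919, 21.407, 22.766, 24.319, 26.907}, y in {-67.951, -65.363, -63.81, -62.451, -60.963, -59.451, -54.451, -52.302, -47.106, -43.826, -38.03, -37.58, -28.371, -27.921, -22.125, -18.845, -13.648, -11.5, -6.5, -5, 0, 1.074, 19.338}
xmin=-43.044, ymin=-67.951, xmax=26.907, ymax=19.338

Answer: -43.044 -67.951 26.907 19.338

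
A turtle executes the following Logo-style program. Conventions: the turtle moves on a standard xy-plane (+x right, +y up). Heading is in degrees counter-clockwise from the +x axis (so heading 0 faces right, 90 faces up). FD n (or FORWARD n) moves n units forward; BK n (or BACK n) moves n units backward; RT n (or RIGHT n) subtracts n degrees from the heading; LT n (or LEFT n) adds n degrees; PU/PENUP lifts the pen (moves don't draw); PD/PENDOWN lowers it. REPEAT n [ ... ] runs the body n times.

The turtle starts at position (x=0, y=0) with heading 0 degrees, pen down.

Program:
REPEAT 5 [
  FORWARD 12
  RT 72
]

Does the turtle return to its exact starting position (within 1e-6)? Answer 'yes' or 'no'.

Executing turtle program step by step:
Start: pos=(0,0), heading=0, pen down
REPEAT 5 [
  -- iteration 1/5 --
  FD 12: (0,0) -> (12,0) [heading=0, draw]
  RT 72: heading 0 -> 288
  -- iteration 2/5 --
  FD 12: (12,0) -> (15.708,-11.413) [heading=288, draw]
  RT 72: heading 288 -> 216
  -- iteration 3/5 --
  FD 12: (15.708,-11.413) -> (6,-18.466) [heading=216, draw]
  RT 72: heading 216 -> 144
  -- iteration 4/5 --
  FD 12: (6,-18.466) -> (-3.708,-11.413) [heading=144, draw]
  RT 72: heading 144 -> 72
  -- iteration 5/5 --
  FD 12: (-3.708,-11.413) -> (0,0) [heading=72, draw]
  RT 72: heading 72 -> 0
]
Final: pos=(0,0), heading=0, 5 segment(s) drawn

Start position: (0, 0)
Final position: (0, 0)
Distance = 0; < 1e-6 -> CLOSED

Answer: yes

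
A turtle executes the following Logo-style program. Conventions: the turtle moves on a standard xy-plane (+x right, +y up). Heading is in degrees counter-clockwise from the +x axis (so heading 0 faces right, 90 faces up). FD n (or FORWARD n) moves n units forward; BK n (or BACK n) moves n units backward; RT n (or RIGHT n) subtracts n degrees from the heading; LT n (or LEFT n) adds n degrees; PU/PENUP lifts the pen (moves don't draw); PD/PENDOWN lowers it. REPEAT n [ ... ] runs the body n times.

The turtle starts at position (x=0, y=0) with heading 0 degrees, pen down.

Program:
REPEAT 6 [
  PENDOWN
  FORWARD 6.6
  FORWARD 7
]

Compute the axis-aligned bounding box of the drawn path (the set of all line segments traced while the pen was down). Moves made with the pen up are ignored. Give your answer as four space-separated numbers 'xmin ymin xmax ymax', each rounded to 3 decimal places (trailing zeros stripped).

Answer: 0 0 81.6 0

Derivation:
Executing turtle program step by step:
Start: pos=(0,0), heading=0, pen down
REPEAT 6 [
  -- iteration 1/6 --
  PD: pen down
  FD 6.6: (0,0) -> (6.6,0) [heading=0, draw]
  FD 7: (6.6,0) -> (13.6,0) [heading=0, draw]
  -- iteration 2/6 --
  PD: pen down
  FD 6.6: (13.6,0) -> (20.2,0) [heading=0, draw]
  FD 7: (20.2,0) -> (27.2,0) [heading=0, draw]
  -- iteration 3/6 --
  PD: pen down
  FD 6.6: (27.2,0) -> (33.8,0) [heading=0, draw]
  FD 7: (33.8,0) -> (40.8,0) [heading=0, draw]
  -- iteration 4/6 --
  PD: pen down
  FD 6.6: (40.8,0) -> (47.4,0) [heading=0, draw]
  FD 7: (47.4,0) -> (54.4,0) [heading=0, draw]
  -- iteration 5/6 --
  PD: pen down
  FD 6.6: (54.4,0) -> (61,0) [heading=0, draw]
  FD 7: (61,0) -> (68,0) [heading=0, draw]
  -- iteration 6/6 --
  PD: pen down
  FD 6.6: (68,0) -> (74.6,0) [heading=0, draw]
  FD 7: (74.6,0) -> (81.6,0) [heading=0, draw]
]
Final: pos=(81.6,0), heading=0, 12 segment(s) drawn

Segment endpoints: x in {0, 6.6, 13.6, 20.2, 27.2, 33.8, 40.8, 47.4, 54.4, 61, 68, 74.6, 81.6}, y in {0}
xmin=0, ymin=0, xmax=81.6, ymax=0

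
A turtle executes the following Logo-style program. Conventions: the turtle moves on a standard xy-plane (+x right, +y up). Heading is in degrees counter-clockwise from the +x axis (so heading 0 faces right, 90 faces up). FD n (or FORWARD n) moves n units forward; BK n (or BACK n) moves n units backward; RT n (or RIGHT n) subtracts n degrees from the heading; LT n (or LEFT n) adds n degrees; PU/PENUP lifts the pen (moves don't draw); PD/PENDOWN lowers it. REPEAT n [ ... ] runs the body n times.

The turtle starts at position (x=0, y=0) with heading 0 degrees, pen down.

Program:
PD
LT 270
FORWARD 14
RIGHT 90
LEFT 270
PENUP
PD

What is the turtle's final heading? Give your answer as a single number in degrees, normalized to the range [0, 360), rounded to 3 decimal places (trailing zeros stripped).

Executing turtle program step by step:
Start: pos=(0,0), heading=0, pen down
PD: pen down
LT 270: heading 0 -> 270
FD 14: (0,0) -> (0,-14) [heading=270, draw]
RT 90: heading 270 -> 180
LT 270: heading 180 -> 90
PU: pen up
PD: pen down
Final: pos=(0,-14), heading=90, 1 segment(s) drawn

Answer: 90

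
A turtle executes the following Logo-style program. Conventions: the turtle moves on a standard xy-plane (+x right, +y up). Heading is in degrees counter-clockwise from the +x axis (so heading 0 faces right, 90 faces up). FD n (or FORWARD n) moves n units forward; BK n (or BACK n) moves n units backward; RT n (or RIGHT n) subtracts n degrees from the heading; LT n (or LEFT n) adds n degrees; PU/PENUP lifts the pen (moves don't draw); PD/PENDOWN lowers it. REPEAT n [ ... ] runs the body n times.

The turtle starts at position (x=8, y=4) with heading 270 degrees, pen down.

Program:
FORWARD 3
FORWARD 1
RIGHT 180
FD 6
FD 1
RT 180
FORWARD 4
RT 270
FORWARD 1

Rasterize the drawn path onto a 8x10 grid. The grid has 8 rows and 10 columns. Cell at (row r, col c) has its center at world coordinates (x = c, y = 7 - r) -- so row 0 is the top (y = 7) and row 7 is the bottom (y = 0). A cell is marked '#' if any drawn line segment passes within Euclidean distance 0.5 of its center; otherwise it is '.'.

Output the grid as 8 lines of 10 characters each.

Answer: ........#.
........#.
........#.
........#.
........##
........#.
........#.
........#.

Derivation:
Segment 0: (8,4) -> (8,1)
Segment 1: (8,1) -> (8,0)
Segment 2: (8,0) -> (8,6)
Segment 3: (8,6) -> (8,7)
Segment 4: (8,7) -> (8,3)
Segment 5: (8,3) -> (9,3)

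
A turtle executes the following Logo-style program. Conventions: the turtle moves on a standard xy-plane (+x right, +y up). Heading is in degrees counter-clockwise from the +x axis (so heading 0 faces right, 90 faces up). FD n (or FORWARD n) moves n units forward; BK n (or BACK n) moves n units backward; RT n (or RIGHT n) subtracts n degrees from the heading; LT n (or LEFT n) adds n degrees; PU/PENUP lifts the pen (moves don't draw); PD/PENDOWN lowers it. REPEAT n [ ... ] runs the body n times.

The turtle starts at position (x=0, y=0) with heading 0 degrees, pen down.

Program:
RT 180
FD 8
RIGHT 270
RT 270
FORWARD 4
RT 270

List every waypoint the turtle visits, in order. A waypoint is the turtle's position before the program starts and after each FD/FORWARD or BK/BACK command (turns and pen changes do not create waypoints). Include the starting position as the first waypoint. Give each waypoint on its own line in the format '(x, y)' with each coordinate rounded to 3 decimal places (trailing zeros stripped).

Executing turtle program step by step:
Start: pos=(0,0), heading=0, pen down
RT 180: heading 0 -> 180
FD 8: (0,0) -> (-8,0) [heading=180, draw]
RT 270: heading 180 -> 270
RT 270: heading 270 -> 0
FD 4: (-8,0) -> (-4,0) [heading=0, draw]
RT 270: heading 0 -> 90
Final: pos=(-4,0), heading=90, 2 segment(s) drawn
Waypoints (3 total):
(0, 0)
(-8, 0)
(-4, 0)

Answer: (0, 0)
(-8, 0)
(-4, 0)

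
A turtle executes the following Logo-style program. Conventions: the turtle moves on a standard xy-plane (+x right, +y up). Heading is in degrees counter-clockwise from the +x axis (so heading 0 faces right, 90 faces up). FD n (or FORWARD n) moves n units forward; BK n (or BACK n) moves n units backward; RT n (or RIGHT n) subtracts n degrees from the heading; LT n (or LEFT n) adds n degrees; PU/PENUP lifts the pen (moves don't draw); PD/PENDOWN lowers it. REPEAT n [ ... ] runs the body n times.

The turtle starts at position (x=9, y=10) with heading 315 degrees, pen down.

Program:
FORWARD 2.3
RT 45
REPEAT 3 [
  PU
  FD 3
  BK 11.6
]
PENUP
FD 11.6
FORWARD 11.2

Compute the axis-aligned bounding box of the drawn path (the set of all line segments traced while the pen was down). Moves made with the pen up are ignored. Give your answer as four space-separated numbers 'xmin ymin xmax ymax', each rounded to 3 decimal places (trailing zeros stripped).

Answer: 9 8.374 10.626 10

Derivation:
Executing turtle program step by step:
Start: pos=(9,10), heading=315, pen down
FD 2.3: (9,10) -> (10.626,8.374) [heading=315, draw]
RT 45: heading 315 -> 270
REPEAT 3 [
  -- iteration 1/3 --
  PU: pen up
  FD 3: (10.626,8.374) -> (10.626,5.374) [heading=270, move]
  BK 11.6: (10.626,5.374) -> (10.626,16.974) [heading=270, move]
  -- iteration 2/3 --
  PU: pen up
  FD 3: (10.626,16.974) -> (10.626,13.974) [heading=270, move]
  BK 11.6: (10.626,13.974) -> (10.626,25.574) [heading=270, move]
  -- iteration 3/3 --
  PU: pen up
  FD 3: (10.626,25.574) -> (10.626,22.574) [heading=270, move]
  BK 11.6: (10.626,22.574) -> (10.626,34.174) [heading=270, move]
]
PU: pen up
FD 11.6: (10.626,34.174) -> (10.626,22.574) [heading=270, move]
FD 11.2: (10.626,22.574) -> (10.626,11.374) [heading=270, move]
Final: pos=(10.626,11.374), heading=270, 1 segment(s) drawn

Segment endpoints: x in {9, 10.626}, y in {8.374, 10}
xmin=9, ymin=8.374, xmax=10.626, ymax=10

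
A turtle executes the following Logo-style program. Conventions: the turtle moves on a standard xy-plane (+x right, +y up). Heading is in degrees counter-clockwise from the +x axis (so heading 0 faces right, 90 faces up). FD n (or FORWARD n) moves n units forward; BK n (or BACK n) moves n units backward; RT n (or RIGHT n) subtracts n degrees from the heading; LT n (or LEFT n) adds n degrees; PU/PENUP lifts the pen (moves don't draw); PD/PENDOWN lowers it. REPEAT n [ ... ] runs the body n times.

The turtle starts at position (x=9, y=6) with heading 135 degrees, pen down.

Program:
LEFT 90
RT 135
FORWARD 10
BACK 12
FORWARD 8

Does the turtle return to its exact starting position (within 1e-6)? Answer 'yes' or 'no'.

Executing turtle program step by step:
Start: pos=(9,6), heading=135, pen down
LT 90: heading 135 -> 225
RT 135: heading 225 -> 90
FD 10: (9,6) -> (9,16) [heading=90, draw]
BK 12: (9,16) -> (9,4) [heading=90, draw]
FD 8: (9,4) -> (9,12) [heading=90, draw]
Final: pos=(9,12), heading=90, 3 segment(s) drawn

Start position: (9, 6)
Final position: (9, 12)
Distance = 6; >= 1e-6 -> NOT closed

Answer: no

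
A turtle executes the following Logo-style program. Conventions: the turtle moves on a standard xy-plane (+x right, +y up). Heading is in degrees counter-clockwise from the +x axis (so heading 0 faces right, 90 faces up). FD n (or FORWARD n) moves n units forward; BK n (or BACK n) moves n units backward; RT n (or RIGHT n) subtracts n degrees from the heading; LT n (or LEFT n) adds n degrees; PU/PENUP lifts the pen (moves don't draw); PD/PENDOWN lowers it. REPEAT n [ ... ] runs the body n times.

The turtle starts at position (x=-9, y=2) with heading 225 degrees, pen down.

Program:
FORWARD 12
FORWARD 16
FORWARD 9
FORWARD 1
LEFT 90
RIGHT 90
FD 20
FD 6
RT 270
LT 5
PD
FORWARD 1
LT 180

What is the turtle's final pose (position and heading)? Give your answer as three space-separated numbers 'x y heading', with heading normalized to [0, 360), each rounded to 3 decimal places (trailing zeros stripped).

Executing turtle program step by step:
Start: pos=(-9,2), heading=225, pen down
FD 12: (-9,2) -> (-17.485,-6.485) [heading=225, draw]
FD 16: (-17.485,-6.485) -> (-28.799,-17.799) [heading=225, draw]
FD 9: (-28.799,-17.799) -> (-35.163,-24.163) [heading=225, draw]
FD 1: (-35.163,-24.163) -> (-35.87,-24.87) [heading=225, draw]
LT 90: heading 225 -> 315
RT 90: heading 315 -> 225
FD 20: (-35.87,-24.87) -> (-50.012,-39.012) [heading=225, draw]
FD 6: (-50.012,-39.012) -> (-54.255,-43.255) [heading=225, draw]
RT 270: heading 225 -> 315
LT 5: heading 315 -> 320
PD: pen down
FD 1: (-54.255,-43.255) -> (-53.489,-43.898) [heading=320, draw]
LT 180: heading 320 -> 140
Final: pos=(-53.489,-43.898), heading=140, 7 segment(s) drawn

Answer: -53.489 -43.898 140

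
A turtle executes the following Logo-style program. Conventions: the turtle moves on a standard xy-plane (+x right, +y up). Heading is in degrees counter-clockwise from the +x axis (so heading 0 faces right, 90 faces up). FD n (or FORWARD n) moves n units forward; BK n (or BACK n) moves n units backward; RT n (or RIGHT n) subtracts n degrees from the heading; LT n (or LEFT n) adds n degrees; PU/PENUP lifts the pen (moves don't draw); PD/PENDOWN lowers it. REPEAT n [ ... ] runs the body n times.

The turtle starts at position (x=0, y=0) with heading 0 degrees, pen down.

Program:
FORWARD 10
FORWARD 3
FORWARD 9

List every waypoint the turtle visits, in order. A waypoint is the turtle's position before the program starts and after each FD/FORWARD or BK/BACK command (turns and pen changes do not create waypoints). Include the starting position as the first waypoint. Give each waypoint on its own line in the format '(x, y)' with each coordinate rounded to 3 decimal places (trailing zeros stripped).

Executing turtle program step by step:
Start: pos=(0,0), heading=0, pen down
FD 10: (0,0) -> (10,0) [heading=0, draw]
FD 3: (10,0) -> (13,0) [heading=0, draw]
FD 9: (13,0) -> (22,0) [heading=0, draw]
Final: pos=(22,0), heading=0, 3 segment(s) drawn
Waypoints (4 total):
(0, 0)
(10, 0)
(13, 0)
(22, 0)

Answer: (0, 0)
(10, 0)
(13, 0)
(22, 0)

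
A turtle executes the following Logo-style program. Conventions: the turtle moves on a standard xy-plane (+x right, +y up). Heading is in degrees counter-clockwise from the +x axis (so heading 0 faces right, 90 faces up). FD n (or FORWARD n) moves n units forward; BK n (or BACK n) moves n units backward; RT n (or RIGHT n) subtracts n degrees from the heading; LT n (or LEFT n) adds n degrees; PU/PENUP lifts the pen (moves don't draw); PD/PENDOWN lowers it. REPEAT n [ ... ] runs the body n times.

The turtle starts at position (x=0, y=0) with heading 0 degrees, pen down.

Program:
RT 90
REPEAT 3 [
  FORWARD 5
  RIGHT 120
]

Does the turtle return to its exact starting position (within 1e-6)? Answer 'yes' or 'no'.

Answer: yes

Derivation:
Executing turtle program step by step:
Start: pos=(0,0), heading=0, pen down
RT 90: heading 0 -> 270
REPEAT 3 [
  -- iteration 1/3 --
  FD 5: (0,0) -> (0,-5) [heading=270, draw]
  RT 120: heading 270 -> 150
  -- iteration 2/3 --
  FD 5: (0,-5) -> (-4.33,-2.5) [heading=150, draw]
  RT 120: heading 150 -> 30
  -- iteration 3/3 --
  FD 5: (-4.33,-2.5) -> (0,0) [heading=30, draw]
  RT 120: heading 30 -> 270
]
Final: pos=(0,0), heading=270, 3 segment(s) drawn

Start position: (0, 0)
Final position: (0, 0)
Distance = 0; < 1e-6 -> CLOSED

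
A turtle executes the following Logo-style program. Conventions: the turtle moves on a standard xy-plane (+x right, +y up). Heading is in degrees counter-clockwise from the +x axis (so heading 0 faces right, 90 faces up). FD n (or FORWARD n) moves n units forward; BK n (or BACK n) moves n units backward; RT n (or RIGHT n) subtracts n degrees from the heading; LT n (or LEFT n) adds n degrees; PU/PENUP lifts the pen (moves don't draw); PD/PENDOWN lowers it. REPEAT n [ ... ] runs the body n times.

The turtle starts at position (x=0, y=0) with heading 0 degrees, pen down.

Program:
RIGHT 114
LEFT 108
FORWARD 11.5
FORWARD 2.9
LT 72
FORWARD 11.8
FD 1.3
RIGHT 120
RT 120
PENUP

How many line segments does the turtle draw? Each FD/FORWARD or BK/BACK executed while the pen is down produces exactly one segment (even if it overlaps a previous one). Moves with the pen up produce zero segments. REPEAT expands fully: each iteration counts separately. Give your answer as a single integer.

Answer: 4

Derivation:
Executing turtle program step by step:
Start: pos=(0,0), heading=0, pen down
RT 114: heading 0 -> 246
LT 108: heading 246 -> 354
FD 11.5: (0,0) -> (11.437,-1.202) [heading=354, draw]
FD 2.9: (11.437,-1.202) -> (14.321,-1.505) [heading=354, draw]
LT 72: heading 354 -> 66
FD 11.8: (14.321,-1.505) -> (19.121,9.275) [heading=66, draw]
FD 1.3: (19.121,9.275) -> (19.649,10.462) [heading=66, draw]
RT 120: heading 66 -> 306
RT 120: heading 306 -> 186
PU: pen up
Final: pos=(19.649,10.462), heading=186, 4 segment(s) drawn
Segments drawn: 4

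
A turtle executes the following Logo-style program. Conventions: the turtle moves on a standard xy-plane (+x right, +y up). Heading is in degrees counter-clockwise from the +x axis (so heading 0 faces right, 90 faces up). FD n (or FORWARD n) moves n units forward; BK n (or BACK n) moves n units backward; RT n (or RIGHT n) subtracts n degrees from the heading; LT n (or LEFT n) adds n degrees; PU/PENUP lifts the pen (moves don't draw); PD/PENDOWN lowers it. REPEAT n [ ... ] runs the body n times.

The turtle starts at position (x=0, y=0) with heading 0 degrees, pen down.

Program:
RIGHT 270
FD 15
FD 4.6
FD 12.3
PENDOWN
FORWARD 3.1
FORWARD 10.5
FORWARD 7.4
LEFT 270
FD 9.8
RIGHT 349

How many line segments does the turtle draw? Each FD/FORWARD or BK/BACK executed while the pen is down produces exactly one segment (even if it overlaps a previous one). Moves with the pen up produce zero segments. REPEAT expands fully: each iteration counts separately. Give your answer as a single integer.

Executing turtle program step by step:
Start: pos=(0,0), heading=0, pen down
RT 270: heading 0 -> 90
FD 15: (0,0) -> (0,15) [heading=90, draw]
FD 4.6: (0,15) -> (0,19.6) [heading=90, draw]
FD 12.3: (0,19.6) -> (0,31.9) [heading=90, draw]
PD: pen down
FD 3.1: (0,31.9) -> (0,35) [heading=90, draw]
FD 10.5: (0,35) -> (0,45.5) [heading=90, draw]
FD 7.4: (0,45.5) -> (0,52.9) [heading=90, draw]
LT 270: heading 90 -> 0
FD 9.8: (0,52.9) -> (9.8,52.9) [heading=0, draw]
RT 349: heading 0 -> 11
Final: pos=(9.8,52.9), heading=11, 7 segment(s) drawn
Segments drawn: 7

Answer: 7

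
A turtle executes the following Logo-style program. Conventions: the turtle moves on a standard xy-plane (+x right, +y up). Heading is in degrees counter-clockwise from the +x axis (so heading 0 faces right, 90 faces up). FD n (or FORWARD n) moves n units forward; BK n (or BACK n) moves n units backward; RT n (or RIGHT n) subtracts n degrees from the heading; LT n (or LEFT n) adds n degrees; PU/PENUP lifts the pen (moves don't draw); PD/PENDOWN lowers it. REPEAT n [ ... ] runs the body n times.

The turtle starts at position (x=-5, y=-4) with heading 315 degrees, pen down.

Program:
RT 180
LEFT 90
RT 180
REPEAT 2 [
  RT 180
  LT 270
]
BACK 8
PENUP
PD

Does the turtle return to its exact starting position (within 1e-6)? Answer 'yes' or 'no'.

Executing turtle program step by step:
Start: pos=(-5,-4), heading=315, pen down
RT 180: heading 315 -> 135
LT 90: heading 135 -> 225
RT 180: heading 225 -> 45
REPEAT 2 [
  -- iteration 1/2 --
  RT 180: heading 45 -> 225
  LT 270: heading 225 -> 135
  -- iteration 2/2 --
  RT 180: heading 135 -> 315
  LT 270: heading 315 -> 225
]
BK 8: (-5,-4) -> (0.657,1.657) [heading=225, draw]
PU: pen up
PD: pen down
Final: pos=(0.657,1.657), heading=225, 1 segment(s) drawn

Start position: (-5, -4)
Final position: (0.657, 1.657)
Distance = 8; >= 1e-6 -> NOT closed

Answer: no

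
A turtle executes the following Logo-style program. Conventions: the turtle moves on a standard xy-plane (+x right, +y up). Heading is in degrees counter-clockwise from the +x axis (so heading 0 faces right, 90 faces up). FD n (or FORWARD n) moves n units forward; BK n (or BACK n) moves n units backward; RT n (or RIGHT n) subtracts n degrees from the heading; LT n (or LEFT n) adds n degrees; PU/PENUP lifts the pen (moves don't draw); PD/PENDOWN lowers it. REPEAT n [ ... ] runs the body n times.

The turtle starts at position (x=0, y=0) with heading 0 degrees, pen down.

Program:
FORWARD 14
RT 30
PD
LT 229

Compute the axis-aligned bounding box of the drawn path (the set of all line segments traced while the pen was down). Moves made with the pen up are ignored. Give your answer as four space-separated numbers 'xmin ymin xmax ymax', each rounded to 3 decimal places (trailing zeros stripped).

Answer: 0 0 14 0

Derivation:
Executing turtle program step by step:
Start: pos=(0,0), heading=0, pen down
FD 14: (0,0) -> (14,0) [heading=0, draw]
RT 30: heading 0 -> 330
PD: pen down
LT 229: heading 330 -> 199
Final: pos=(14,0), heading=199, 1 segment(s) drawn

Segment endpoints: x in {0, 14}, y in {0}
xmin=0, ymin=0, xmax=14, ymax=0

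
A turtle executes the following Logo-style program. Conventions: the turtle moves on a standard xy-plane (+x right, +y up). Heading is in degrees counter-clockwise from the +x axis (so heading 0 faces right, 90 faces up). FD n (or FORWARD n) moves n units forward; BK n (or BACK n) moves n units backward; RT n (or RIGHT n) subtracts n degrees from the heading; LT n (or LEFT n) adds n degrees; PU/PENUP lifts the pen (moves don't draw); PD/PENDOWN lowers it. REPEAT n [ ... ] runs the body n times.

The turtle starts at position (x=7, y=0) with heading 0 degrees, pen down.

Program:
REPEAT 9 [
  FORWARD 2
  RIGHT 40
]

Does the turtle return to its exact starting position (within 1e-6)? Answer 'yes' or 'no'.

Executing turtle program step by step:
Start: pos=(7,0), heading=0, pen down
REPEAT 9 [
  -- iteration 1/9 --
  FD 2: (7,0) -> (9,0) [heading=0, draw]
  RT 40: heading 0 -> 320
  -- iteration 2/9 --
  FD 2: (9,0) -> (10.532,-1.286) [heading=320, draw]
  RT 40: heading 320 -> 280
  -- iteration 3/9 --
  FD 2: (10.532,-1.286) -> (10.879,-3.255) [heading=280, draw]
  RT 40: heading 280 -> 240
  -- iteration 4/9 --
  FD 2: (10.879,-3.255) -> (9.879,-4.987) [heading=240, draw]
  RT 40: heading 240 -> 200
  -- iteration 5/9 --
  FD 2: (9.879,-4.987) -> (8,-5.671) [heading=200, draw]
  RT 40: heading 200 -> 160
  -- iteration 6/9 --
  FD 2: (8,-5.671) -> (6.121,-4.987) [heading=160, draw]
  RT 40: heading 160 -> 120
  -- iteration 7/9 --
  FD 2: (6.121,-4.987) -> (5.121,-3.255) [heading=120, draw]
  RT 40: heading 120 -> 80
  -- iteration 8/9 --
  FD 2: (5.121,-3.255) -> (5.468,-1.286) [heading=80, draw]
  RT 40: heading 80 -> 40
  -- iteration 9/9 --
  FD 2: (5.468,-1.286) -> (7,0) [heading=40, draw]
  RT 40: heading 40 -> 0
]
Final: pos=(7,0), heading=0, 9 segment(s) drawn

Start position: (7, 0)
Final position: (7, 0)
Distance = 0; < 1e-6 -> CLOSED

Answer: yes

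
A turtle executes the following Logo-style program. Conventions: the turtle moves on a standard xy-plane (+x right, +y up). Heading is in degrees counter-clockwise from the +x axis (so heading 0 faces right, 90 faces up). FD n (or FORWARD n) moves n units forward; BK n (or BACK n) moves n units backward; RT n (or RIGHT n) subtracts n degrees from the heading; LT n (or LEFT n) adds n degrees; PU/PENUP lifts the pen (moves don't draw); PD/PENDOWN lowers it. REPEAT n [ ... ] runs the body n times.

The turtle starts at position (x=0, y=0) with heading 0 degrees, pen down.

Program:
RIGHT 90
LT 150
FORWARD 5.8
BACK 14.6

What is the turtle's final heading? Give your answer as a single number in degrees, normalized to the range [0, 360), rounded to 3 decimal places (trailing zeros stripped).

Executing turtle program step by step:
Start: pos=(0,0), heading=0, pen down
RT 90: heading 0 -> 270
LT 150: heading 270 -> 60
FD 5.8: (0,0) -> (2.9,5.023) [heading=60, draw]
BK 14.6: (2.9,5.023) -> (-4.4,-7.621) [heading=60, draw]
Final: pos=(-4.4,-7.621), heading=60, 2 segment(s) drawn

Answer: 60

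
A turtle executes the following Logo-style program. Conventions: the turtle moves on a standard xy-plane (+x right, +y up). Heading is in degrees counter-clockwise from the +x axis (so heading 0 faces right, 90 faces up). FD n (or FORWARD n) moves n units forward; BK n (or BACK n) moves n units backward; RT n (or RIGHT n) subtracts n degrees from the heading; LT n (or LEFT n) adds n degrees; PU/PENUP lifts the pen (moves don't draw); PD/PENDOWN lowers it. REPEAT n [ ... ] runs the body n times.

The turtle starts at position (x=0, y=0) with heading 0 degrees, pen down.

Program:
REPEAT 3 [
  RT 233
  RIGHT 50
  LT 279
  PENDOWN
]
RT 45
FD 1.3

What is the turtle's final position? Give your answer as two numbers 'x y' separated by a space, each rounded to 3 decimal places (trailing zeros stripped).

Executing turtle program step by step:
Start: pos=(0,0), heading=0, pen down
REPEAT 3 [
  -- iteration 1/3 --
  RT 233: heading 0 -> 127
  RT 50: heading 127 -> 77
  LT 279: heading 77 -> 356
  PD: pen down
  -- iteration 2/3 --
  RT 233: heading 356 -> 123
  RT 50: heading 123 -> 73
  LT 279: heading 73 -> 352
  PD: pen down
  -- iteration 3/3 --
  RT 233: heading 352 -> 119
  RT 50: heading 119 -> 69
  LT 279: heading 69 -> 348
  PD: pen down
]
RT 45: heading 348 -> 303
FD 1.3: (0,0) -> (0.708,-1.09) [heading=303, draw]
Final: pos=(0.708,-1.09), heading=303, 1 segment(s) drawn

Answer: 0.708 -1.09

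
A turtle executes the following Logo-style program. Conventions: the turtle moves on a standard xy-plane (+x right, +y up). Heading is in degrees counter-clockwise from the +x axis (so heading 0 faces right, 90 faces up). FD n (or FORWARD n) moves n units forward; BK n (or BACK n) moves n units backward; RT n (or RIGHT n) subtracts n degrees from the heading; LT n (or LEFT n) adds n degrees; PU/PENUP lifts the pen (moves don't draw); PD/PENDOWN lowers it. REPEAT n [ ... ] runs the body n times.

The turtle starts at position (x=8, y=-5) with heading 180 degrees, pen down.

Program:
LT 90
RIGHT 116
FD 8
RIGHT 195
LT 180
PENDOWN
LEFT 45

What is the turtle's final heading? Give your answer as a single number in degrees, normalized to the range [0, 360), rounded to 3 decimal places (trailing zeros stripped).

Answer: 184

Derivation:
Executing turtle program step by step:
Start: pos=(8,-5), heading=180, pen down
LT 90: heading 180 -> 270
RT 116: heading 270 -> 154
FD 8: (8,-5) -> (0.81,-1.493) [heading=154, draw]
RT 195: heading 154 -> 319
LT 180: heading 319 -> 139
PD: pen down
LT 45: heading 139 -> 184
Final: pos=(0.81,-1.493), heading=184, 1 segment(s) drawn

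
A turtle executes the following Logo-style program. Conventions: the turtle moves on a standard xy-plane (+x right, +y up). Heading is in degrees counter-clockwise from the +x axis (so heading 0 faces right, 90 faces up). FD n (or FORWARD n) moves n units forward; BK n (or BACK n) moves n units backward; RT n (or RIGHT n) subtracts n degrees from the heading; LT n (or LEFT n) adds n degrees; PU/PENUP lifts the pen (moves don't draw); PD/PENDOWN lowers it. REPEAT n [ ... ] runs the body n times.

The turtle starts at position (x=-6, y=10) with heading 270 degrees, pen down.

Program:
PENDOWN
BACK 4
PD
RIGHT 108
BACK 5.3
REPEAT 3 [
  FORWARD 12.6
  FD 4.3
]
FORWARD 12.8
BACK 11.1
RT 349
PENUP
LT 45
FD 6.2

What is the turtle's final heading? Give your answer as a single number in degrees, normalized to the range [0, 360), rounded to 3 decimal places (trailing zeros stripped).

Executing turtle program step by step:
Start: pos=(-6,10), heading=270, pen down
PD: pen down
BK 4: (-6,10) -> (-6,14) [heading=270, draw]
PD: pen down
RT 108: heading 270 -> 162
BK 5.3: (-6,14) -> (-0.959,12.362) [heading=162, draw]
REPEAT 3 [
  -- iteration 1/3 --
  FD 12.6: (-0.959,12.362) -> (-12.943,16.256) [heading=162, draw]
  FD 4.3: (-12.943,16.256) -> (-17.032,17.585) [heading=162, draw]
  -- iteration 2/3 --
  FD 12.6: (-17.032,17.585) -> (-29.016,21.478) [heading=162, draw]
  FD 4.3: (-29.016,21.478) -> (-33.105,22.807) [heading=162, draw]
  -- iteration 3/3 --
  FD 12.6: (-33.105,22.807) -> (-45.088,26.701) [heading=162, draw]
  FD 4.3: (-45.088,26.701) -> (-49.178,28.029) [heading=162, draw]
]
FD 12.8: (-49.178,28.029) -> (-61.351,31.985) [heading=162, draw]
BK 11.1: (-61.351,31.985) -> (-50.795,28.555) [heading=162, draw]
RT 349: heading 162 -> 173
PU: pen up
LT 45: heading 173 -> 218
FD 6.2: (-50.795,28.555) -> (-55.68,24.738) [heading=218, move]
Final: pos=(-55.68,24.738), heading=218, 10 segment(s) drawn

Answer: 218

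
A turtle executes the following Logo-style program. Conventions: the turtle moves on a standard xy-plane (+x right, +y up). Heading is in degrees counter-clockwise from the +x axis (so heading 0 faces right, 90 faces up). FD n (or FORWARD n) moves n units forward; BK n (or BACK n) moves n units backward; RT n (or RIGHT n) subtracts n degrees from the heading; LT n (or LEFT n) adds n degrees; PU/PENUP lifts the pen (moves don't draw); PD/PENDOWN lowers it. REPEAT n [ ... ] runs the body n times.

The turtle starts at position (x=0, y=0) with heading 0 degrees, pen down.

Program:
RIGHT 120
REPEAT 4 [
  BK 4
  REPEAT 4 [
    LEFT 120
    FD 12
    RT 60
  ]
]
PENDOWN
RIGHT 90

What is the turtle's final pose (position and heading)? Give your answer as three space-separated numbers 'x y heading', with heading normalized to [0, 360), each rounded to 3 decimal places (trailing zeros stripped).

Answer: 2 24.249 30

Derivation:
Executing turtle program step by step:
Start: pos=(0,0), heading=0, pen down
RT 120: heading 0 -> 240
REPEAT 4 [
  -- iteration 1/4 --
  BK 4: (0,0) -> (2,3.464) [heading=240, draw]
  REPEAT 4 [
    -- iteration 1/4 --
    LT 120: heading 240 -> 0
    FD 12: (2,3.464) -> (14,3.464) [heading=0, draw]
    RT 60: heading 0 -> 300
    -- iteration 2/4 --
    LT 120: heading 300 -> 60
    FD 12: (14,3.464) -> (20,13.856) [heading=60, draw]
    RT 60: heading 60 -> 0
    -- iteration 3/4 --
    LT 120: heading 0 -> 120
    FD 12: (20,13.856) -> (14,24.249) [heading=120, draw]
    RT 60: heading 120 -> 60
    -- iteration 4/4 --
    LT 120: heading 60 -> 180
    FD 12: (14,24.249) -> (2,24.249) [heading=180, draw]
    RT 60: heading 180 -> 120
  ]
  -- iteration 2/4 --
  BK 4: (2,24.249) -> (4,20.785) [heading=120, draw]
  REPEAT 4 [
    -- iteration 1/4 --
    LT 120: heading 120 -> 240
    FD 12: (4,20.785) -> (-2,10.392) [heading=240, draw]
    RT 60: heading 240 -> 180
    -- iteration 2/4 --
    LT 120: heading 180 -> 300
    FD 12: (-2,10.392) -> (4,0) [heading=300, draw]
    RT 60: heading 300 -> 240
    -- iteration 3/4 --
    LT 120: heading 240 -> 0
    FD 12: (4,0) -> (16,0) [heading=0, draw]
    RT 60: heading 0 -> 300
    -- iteration 4/4 --
    LT 120: heading 300 -> 60
    FD 12: (16,0) -> (22,10.392) [heading=60, draw]
    RT 60: heading 60 -> 0
  ]
  -- iteration 3/4 --
  BK 4: (22,10.392) -> (18,10.392) [heading=0, draw]
  REPEAT 4 [
    -- iteration 1/4 --
    LT 120: heading 0 -> 120
    FD 12: (18,10.392) -> (12,20.785) [heading=120, draw]
    RT 60: heading 120 -> 60
    -- iteration 2/4 --
    LT 120: heading 60 -> 180
    FD 12: (12,20.785) -> (0,20.785) [heading=180, draw]
    RT 60: heading 180 -> 120
    -- iteration 3/4 --
    LT 120: heading 120 -> 240
    FD 12: (0,20.785) -> (-6,10.392) [heading=240, draw]
    RT 60: heading 240 -> 180
    -- iteration 4/4 --
    LT 120: heading 180 -> 300
    FD 12: (-6,10.392) -> (0,0) [heading=300, draw]
    RT 60: heading 300 -> 240
  ]
  -- iteration 4/4 --
  BK 4: (0,0) -> (2,3.464) [heading=240, draw]
  REPEAT 4 [
    -- iteration 1/4 --
    LT 120: heading 240 -> 0
    FD 12: (2,3.464) -> (14,3.464) [heading=0, draw]
    RT 60: heading 0 -> 300
    -- iteration 2/4 --
    LT 120: heading 300 -> 60
    FD 12: (14,3.464) -> (20,13.856) [heading=60, draw]
    RT 60: heading 60 -> 0
    -- iteration 3/4 --
    LT 120: heading 0 -> 120
    FD 12: (20,13.856) -> (14,24.249) [heading=120, draw]
    RT 60: heading 120 -> 60
    -- iteration 4/4 --
    LT 120: heading 60 -> 180
    FD 12: (14,24.249) -> (2,24.249) [heading=180, draw]
    RT 60: heading 180 -> 120
  ]
]
PD: pen down
RT 90: heading 120 -> 30
Final: pos=(2,24.249), heading=30, 20 segment(s) drawn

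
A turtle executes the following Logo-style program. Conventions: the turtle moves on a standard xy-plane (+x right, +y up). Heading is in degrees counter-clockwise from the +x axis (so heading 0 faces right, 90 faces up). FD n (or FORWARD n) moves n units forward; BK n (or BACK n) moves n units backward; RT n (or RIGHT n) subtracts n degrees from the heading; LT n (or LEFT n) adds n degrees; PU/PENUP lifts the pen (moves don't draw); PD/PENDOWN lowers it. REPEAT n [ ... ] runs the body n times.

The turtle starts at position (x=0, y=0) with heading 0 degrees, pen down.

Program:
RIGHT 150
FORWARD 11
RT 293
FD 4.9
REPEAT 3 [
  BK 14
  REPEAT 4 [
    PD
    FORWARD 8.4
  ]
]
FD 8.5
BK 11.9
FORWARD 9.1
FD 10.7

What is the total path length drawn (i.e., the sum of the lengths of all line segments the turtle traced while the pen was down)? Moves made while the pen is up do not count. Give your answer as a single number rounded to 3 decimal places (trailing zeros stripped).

Answer: 198.9

Derivation:
Executing turtle program step by step:
Start: pos=(0,0), heading=0, pen down
RT 150: heading 0 -> 210
FD 11: (0,0) -> (-9.526,-5.5) [heading=210, draw]
RT 293: heading 210 -> 277
FD 4.9: (-9.526,-5.5) -> (-8.929,-10.363) [heading=277, draw]
REPEAT 3 [
  -- iteration 1/3 --
  BK 14: (-8.929,-10.363) -> (-10.635,3.532) [heading=277, draw]
  REPEAT 4 [
    -- iteration 1/4 --
    PD: pen down
    FD 8.4: (-10.635,3.532) -> (-9.612,-4.805) [heading=277, draw]
    -- iteration 2/4 --
    PD: pen down
    FD 8.4: (-9.612,-4.805) -> (-8.588,-13.143) [heading=277, draw]
    -- iteration 3/4 --
    PD: pen down
    FD 8.4: (-8.588,-13.143) -> (-7.564,-21.48) [heading=277, draw]
    -- iteration 4/4 --
    PD: pen down
    FD 8.4: (-7.564,-21.48) -> (-6.54,-29.817) [heading=277, draw]
  ]
  -- iteration 2/3 --
  BK 14: (-6.54,-29.817) -> (-8.247,-15.922) [heading=277, draw]
  REPEAT 4 [
    -- iteration 1/4 --
    PD: pen down
    FD 8.4: (-8.247,-15.922) -> (-7.223,-24.259) [heading=277, draw]
    -- iteration 2/4 --
    PD: pen down
    FD 8.4: (-7.223,-24.259) -> (-6.199,-32.597) [heading=277, draw]
    -- iteration 3/4 --
    PD: pen down
    FD 8.4: (-6.199,-32.597) -> (-5.176,-40.934) [heading=277, draw]
    -- iteration 4/4 --
    PD: pen down
    FD 8.4: (-5.176,-40.934) -> (-4.152,-49.271) [heading=277, draw]
  ]
  -- iteration 3/3 --
  BK 14: (-4.152,-49.271) -> (-5.858,-35.376) [heading=277, draw]
  REPEAT 4 [
    -- iteration 1/4 --
    PD: pen down
    FD 8.4: (-5.858,-35.376) -> (-4.834,-43.713) [heading=277, draw]
    -- iteration 2/4 --
    PD: pen down
    FD 8.4: (-4.834,-43.713) -> (-3.811,-52.05) [heading=277, draw]
    -- iteration 3/4 --
    PD: pen down
    FD 8.4: (-3.811,-52.05) -> (-2.787,-60.388) [heading=277, draw]
    -- iteration 4/4 --
    PD: pen down
    FD 8.4: (-2.787,-60.388) -> (-1.763,-68.725) [heading=277, draw]
  ]
]
FD 8.5: (-1.763,-68.725) -> (-0.727,-77.162) [heading=277, draw]
BK 11.9: (-0.727,-77.162) -> (-2.178,-65.351) [heading=277, draw]
FD 9.1: (-2.178,-65.351) -> (-1.069,-74.383) [heading=277, draw]
FD 10.7: (-1.069,-74.383) -> (0.235,-85.003) [heading=277, draw]
Final: pos=(0.235,-85.003), heading=277, 21 segment(s) drawn

Segment lengths:
  seg 1: (0,0) -> (-9.526,-5.5), length = 11
  seg 2: (-9.526,-5.5) -> (-8.929,-10.363), length = 4.9
  seg 3: (-8.929,-10.363) -> (-10.635,3.532), length = 14
  seg 4: (-10.635,3.532) -> (-9.612,-4.805), length = 8.4
  seg 5: (-9.612,-4.805) -> (-8.588,-13.143), length = 8.4
  seg 6: (-8.588,-13.143) -> (-7.564,-21.48), length = 8.4
  seg 7: (-7.564,-21.48) -> (-6.54,-29.817), length = 8.4
  seg 8: (-6.54,-29.817) -> (-8.247,-15.922), length = 14
  seg 9: (-8.247,-15.922) -> (-7.223,-24.259), length = 8.4
  seg 10: (-7.223,-24.259) -> (-6.199,-32.597), length = 8.4
  seg 11: (-6.199,-32.597) -> (-5.176,-40.934), length = 8.4
  seg 12: (-5.176,-40.934) -> (-4.152,-49.271), length = 8.4
  seg 13: (-4.152,-49.271) -> (-5.858,-35.376), length = 14
  seg 14: (-5.858,-35.376) -> (-4.834,-43.713), length = 8.4
  seg 15: (-4.834,-43.713) -> (-3.811,-52.05), length = 8.4
  seg 16: (-3.811,-52.05) -> (-2.787,-60.388), length = 8.4
  seg 17: (-2.787,-60.388) -> (-1.763,-68.725), length = 8.4
  seg 18: (-1.763,-68.725) -> (-0.727,-77.162), length = 8.5
  seg 19: (-0.727,-77.162) -> (-2.178,-65.351), length = 11.9
  seg 20: (-2.178,-65.351) -> (-1.069,-74.383), length = 9.1
  seg 21: (-1.069,-74.383) -> (0.235,-85.003), length = 10.7
Total = 198.9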